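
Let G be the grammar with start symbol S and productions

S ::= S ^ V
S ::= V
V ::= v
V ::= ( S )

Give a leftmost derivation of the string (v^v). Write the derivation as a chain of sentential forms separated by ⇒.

S ⇒ V ⇒ (S) ⇒ (S^V) ⇒ (V^V) ⇒ (v^V) ⇒ (v^v)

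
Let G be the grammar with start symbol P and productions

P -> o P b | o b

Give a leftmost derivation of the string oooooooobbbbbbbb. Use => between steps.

P => oPb   [P -> o P b]
oPb => ooPbb   [P -> o P b]
ooPbb => oooPbbb   [P -> o P b]
oooPbbb => ooooPbbbb   [P -> o P b]
ooooPbbbb => oooooPbbbbb   [P -> o P b]
oooooPbbbbb => ooooooPbbbbbb   [P -> o P b]
ooooooPbbbbbb => oooooooPbbbbbbb   [P -> o P b]
oooooooPbbbbbbb => oooooooobbbbbbbb   [P -> o b]

P=>oPb=>ooPbb=>oooPbbb=>ooooPbbbb=>oooooPbbbbb=>ooooooPbbbbbb=>oooooooPbbbbbbb=>oooooooobbbbbbbb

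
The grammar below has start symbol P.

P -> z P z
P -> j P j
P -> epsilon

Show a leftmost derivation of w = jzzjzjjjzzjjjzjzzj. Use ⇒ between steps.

P ⇒ jPj   [P -> j P j]
jPj ⇒ jzPzj   [P -> z P z]
jzPzj ⇒ jzzPzzj   [P -> z P z]
jzzPzzj ⇒ jzzjPjzzj   [P -> j P j]
jzzjPjzzj ⇒ jzzjzPzjzzj   [P -> z P z]
jzzjzPzjzzj ⇒ jzzjzjPjzjzzj   [P -> j P j]
jzzjzjPjzjzzj ⇒ jzzjzjjPjjzjzzj   [P -> j P j]
jzzjzjjPjjzjzzj ⇒ jzzjzjjjPjjjzjzzj   [P -> j P j]
jzzjzjjjPjjjzjzzj ⇒ jzzjzjjjzPzjjjzjzzj   [P -> z P z]
jzzjzjjjzPzjjjzjzzj ⇒ jzzjzjjjzzjjjzjzzj   [P -> epsilon]

P ⇒ jPj ⇒ jzPzj ⇒ jzzPzzj ⇒ jzzjPjzzj ⇒ jzzjzPzjzzj ⇒ jzzjzjPjzjzzj ⇒ jzzjzjjPjjzjzzj ⇒ jzzjzjjjPjjjzjzzj ⇒ jzzjzjjjzPzjjjzjzzj ⇒ jzzjzjjjzzjjjzjzzj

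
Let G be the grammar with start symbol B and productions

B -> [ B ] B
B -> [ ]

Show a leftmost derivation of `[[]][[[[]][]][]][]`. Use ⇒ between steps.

B⇒[B]B⇒[[]]B⇒[[]][B]B⇒[[]][[B]B]B⇒[[]][[[B]B]B]B⇒[[]][[[[]]B]B]B⇒[[]][[[[]][]]B]B⇒[[]][[[[]][]][]]B⇒[[]][[[[]][]][]][]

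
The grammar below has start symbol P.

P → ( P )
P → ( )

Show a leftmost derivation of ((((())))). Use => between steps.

P => (P)   [P → ( P )]
(P) => ((P))   [P → ( P )]
((P)) => (((P)))   [P → ( P )]
(((P))) => ((((P))))   [P → ( P )]
((((P)))) => ((((()))))   [P → ( )]

P => (P) => ((P)) => (((P))) => ((((P)))) => ((((()))))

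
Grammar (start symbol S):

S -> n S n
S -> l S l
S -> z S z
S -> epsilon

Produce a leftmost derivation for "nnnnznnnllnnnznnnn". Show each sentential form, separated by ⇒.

S ⇒ nSn   [S -> n S n]
nSn ⇒ nnSnn   [S -> n S n]
nnSnn ⇒ nnnSnnn   [S -> n S n]
nnnSnnn ⇒ nnnnSnnnn   [S -> n S n]
nnnnSnnnn ⇒ nnnnzSznnnn   [S -> z S z]
nnnnzSznnnn ⇒ nnnnznSnznnnn   [S -> n S n]
nnnnznSnznnnn ⇒ nnnnznnSnnznnnn   [S -> n S n]
nnnnznnSnnznnnn ⇒ nnnnznnnSnnnznnnn   [S -> n S n]
nnnnznnnSnnnznnnn ⇒ nnnnznnnlSlnnnznnnn   [S -> l S l]
nnnnznnnlSlnnnznnnn ⇒ nnnnznnnllnnnznnnn   [S -> epsilon]

S⇒nSn⇒nnSnn⇒nnnSnnn⇒nnnnSnnnn⇒nnnnzSznnnn⇒nnnnznSnznnnn⇒nnnnznnSnnznnnn⇒nnnnznnnSnnnznnnn⇒nnnnznnnlSlnnnznnnn⇒nnnnznnnllnnnznnnn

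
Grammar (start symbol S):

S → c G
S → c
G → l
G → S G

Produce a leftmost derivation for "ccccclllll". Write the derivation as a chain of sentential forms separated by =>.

S => cG   [S → c G]
cG => cSG   [G → S G]
cSG => ccGG   [S → c G]
ccGG => ccSGG   [G → S G]
ccSGG => cccGGG   [S → c G]
cccGGG => cccSGGG   [G → S G]
cccSGGG => ccccGGGG   [S → c G]
ccccGGGG => ccccSGGGG   [G → S G]
ccccSGGGG => cccccGGGGG   [S → c G]
cccccGGGGG => ccccclGGGG   [G → l]
ccccclGGGG => cccccllGGG   [G → l]
cccccllGGG => ccccclllGG   [G → l]
ccccclllGG => cccccllllG   [G → l]
cccccllllG => ccccclllll   [G → l]

S => cG => cSG => ccGG => ccSGG => cccGGG => cccSGGG => ccccGGGG => ccccSGGGG => cccccGGGGG => ccccclGGGG => cccccllGGG => ccccclllGG => cccccllllG => ccccclllll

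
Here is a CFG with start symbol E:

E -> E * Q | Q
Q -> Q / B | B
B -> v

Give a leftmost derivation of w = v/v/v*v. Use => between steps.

E => E*Q   [E -> E * Q]
E*Q => Q*Q   [E -> Q]
Q*Q => Q/B*Q   [Q -> Q / B]
Q/B*Q => Q/B/B*Q   [Q -> Q / B]
Q/B/B*Q => B/B/B*Q   [Q -> B]
B/B/B*Q => v/B/B*Q   [B -> v]
v/B/B*Q => v/v/B*Q   [B -> v]
v/v/B*Q => v/v/v*Q   [B -> v]
v/v/v*Q => v/v/v*B   [Q -> B]
v/v/v*B => v/v/v*v   [B -> v]

E=>E*Q=>Q*Q=>Q/B*Q=>Q/B/B*Q=>B/B/B*Q=>v/B/B*Q=>v/v/B*Q=>v/v/v*Q=>v/v/v*B=>v/v/v*v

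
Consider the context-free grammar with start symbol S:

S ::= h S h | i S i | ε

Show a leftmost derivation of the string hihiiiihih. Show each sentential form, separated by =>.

S => hSh => hiSih => hihShih => hihiSihih => hihiiSiihih => hihiiiihih

S => hSh   [S ::= h S h]
hSh => hiSih   [S ::= i S i]
hiSih => hihShih   [S ::= h S h]
hihShih => hihiSihih   [S ::= i S i]
hihiSihih => hihiiSiihih   [S ::= i S i]
hihiiSiihih => hihiiiihih   [S ::= ε]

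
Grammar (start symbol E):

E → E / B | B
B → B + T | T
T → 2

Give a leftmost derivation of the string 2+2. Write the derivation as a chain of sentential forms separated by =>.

E => B => B+T => T+T => 2+T => 2+2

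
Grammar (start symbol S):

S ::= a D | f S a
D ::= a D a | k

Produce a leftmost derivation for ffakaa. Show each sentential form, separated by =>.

S=>fSa=>ffSaa=>ffaDaa=>ffakaa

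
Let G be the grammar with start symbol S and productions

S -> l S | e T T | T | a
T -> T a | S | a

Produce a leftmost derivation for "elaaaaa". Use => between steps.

S => eTT => eTaT => eTaaT => eSaaT => elSaaT => elTaaT => elTaaaT => elaaaaT => elaaaaa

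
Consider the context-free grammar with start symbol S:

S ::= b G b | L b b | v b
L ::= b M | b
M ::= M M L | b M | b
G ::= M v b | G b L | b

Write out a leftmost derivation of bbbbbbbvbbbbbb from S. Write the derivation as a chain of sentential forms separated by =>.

S=>bGb=>bGbLb=>bGbLbLb=>bMvbbLbLb=>bMMLvbbLbLb=>bMMLMLvbbLbLb=>bbMMLMLvbbLbLb=>bbbMLMLvbbLbLb=>bbbbLMLvbbLbLb=>bbbbbMLvbbLbLb=>bbbbbbLvbbLbLb=>bbbbbbbvbbLbLb=>bbbbbbbvbbbbLb=>bbbbbbbvbbbbbb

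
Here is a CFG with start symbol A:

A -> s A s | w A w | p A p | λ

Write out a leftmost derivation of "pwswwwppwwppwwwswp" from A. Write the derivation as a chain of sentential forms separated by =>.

A => pAp => pwAwp => pwsAswp => pwswAwswp => pwswwAwwswp => pwswwwAwwwswp => pwswwwpApwwwswp => pwswwwppAppwwwswp => pwswwwppwAwppwwwswp => pwswwwppwwppwwwswp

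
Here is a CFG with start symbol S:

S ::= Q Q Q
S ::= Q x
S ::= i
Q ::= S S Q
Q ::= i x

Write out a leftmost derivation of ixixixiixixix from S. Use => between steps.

S => QQQ => SSQQQ => QQQSQQQ => ixQQSQQQ => ixixQSQQQ => ixixixSQQQ => ixixixiQQQ => ixixixiixQQ => ixixixiixixQ => ixixixiixixix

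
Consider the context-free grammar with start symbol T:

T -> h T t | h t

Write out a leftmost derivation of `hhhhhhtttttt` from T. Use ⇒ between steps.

T ⇒ hTt   [T -> h T t]
hTt ⇒ hhTtt   [T -> h T t]
hhTtt ⇒ hhhTttt   [T -> h T t]
hhhTttt ⇒ hhhhTtttt   [T -> h T t]
hhhhTtttt ⇒ hhhhhTttttt   [T -> h T t]
hhhhhTttttt ⇒ hhhhhhtttttt   [T -> h t]

T⇒hTt⇒hhTtt⇒hhhTttt⇒hhhhTtttt⇒hhhhhTttttt⇒hhhhhhtttttt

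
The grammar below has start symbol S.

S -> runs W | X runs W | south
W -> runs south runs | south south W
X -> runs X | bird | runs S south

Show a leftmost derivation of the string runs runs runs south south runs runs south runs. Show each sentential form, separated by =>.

S => X runs W => runs X runs W => runs runs X runs W => runs runs runs S south runs W => runs runs runs south south runs W => runs runs runs south south runs runs south runs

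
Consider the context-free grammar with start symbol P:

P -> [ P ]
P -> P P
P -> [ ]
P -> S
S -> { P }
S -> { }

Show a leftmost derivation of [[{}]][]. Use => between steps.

P=>PP=>[P]P=>[[P]]P=>[[S]]P=>[[{}]]P=>[[{}]][]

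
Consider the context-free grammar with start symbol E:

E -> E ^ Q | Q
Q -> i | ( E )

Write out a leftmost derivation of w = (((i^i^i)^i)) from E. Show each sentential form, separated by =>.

E => Q   [E -> Q]
Q => (E)   [Q -> ( E )]
(E) => (Q)   [E -> Q]
(Q) => ((E))   [Q -> ( E )]
((E)) => ((E^Q))   [E -> E ^ Q]
((E^Q)) => ((Q^Q))   [E -> Q]
((Q^Q)) => (((E)^Q))   [Q -> ( E )]
(((E)^Q)) => (((E^Q)^Q))   [E -> E ^ Q]
(((E^Q)^Q)) => (((E^Q^Q)^Q))   [E -> E ^ Q]
(((E^Q^Q)^Q)) => (((Q^Q^Q)^Q))   [E -> Q]
(((Q^Q^Q)^Q)) => (((i^Q^Q)^Q))   [Q -> i]
(((i^Q^Q)^Q)) => (((i^i^Q)^Q))   [Q -> i]
(((i^i^Q)^Q)) => (((i^i^i)^Q))   [Q -> i]
(((i^i^i)^Q)) => (((i^i^i)^i))   [Q -> i]

E => Q => (E) => (Q) => ((E)) => ((E^Q)) => ((Q^Q)) => (((E)^Q)) => (((E^Q)^Q)) => (((E^Q^Q)^Q)) => (((Q^Q^Q)^Q)) => (((i^Q^Q)^Q)) => (((i^i^Q)^Q)) => (((i^i^i)^Q)) => (((i^i^i)^i))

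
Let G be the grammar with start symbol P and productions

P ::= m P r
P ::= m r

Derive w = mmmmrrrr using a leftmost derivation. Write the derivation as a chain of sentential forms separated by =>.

P=>mPr=>mmPrr=>mmmPrrr=>mmmmrrrr

P => mPr   [P ::= m P r]
mPr => mmPrr   [P ::= m P r]
mmPrr => mmmPrrr   [P ::= m P r]
mmmPrrr => mmmmrrrr   [P ::= m r]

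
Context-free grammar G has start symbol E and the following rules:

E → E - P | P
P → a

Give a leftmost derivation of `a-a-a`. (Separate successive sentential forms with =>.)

E => E-P => E-P-P => P-P-P => a-P-P => a-a-P => a-a-a

E => E-P   [E → E - P]
E-P => E-P-P   [E → E - P]
E-P-P => P-P-P   [E → P]
P-P-P => a-P-P   [P → a]
a-P-P => a-a-P   [P → a]
a-a-P => a-a-a   [P → a]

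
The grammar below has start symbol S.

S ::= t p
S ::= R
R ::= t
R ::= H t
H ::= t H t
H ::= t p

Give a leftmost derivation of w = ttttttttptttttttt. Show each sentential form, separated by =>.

S => R => Ht => tHtt => ttHttt => tttHtttt => ttttHttttt => tttttHtttttt => ttttttHttttttt => tttttttHtttttttt => ttttttttptttttttt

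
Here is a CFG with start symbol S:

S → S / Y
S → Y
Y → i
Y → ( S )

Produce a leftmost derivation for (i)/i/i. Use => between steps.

S=>S/Y=>S/Y/Y=>Y/Y/Y=>(S)/Y/Y=>(Y)/Y/Y=>(i)/Y/Y=>(i)/i/Y=>(i)/i/i

S => S/Y   [S → S / Y]
S/Y => S/Y/Y   [S → S / Y]
S/Y/Y => Y/Y/Y   [S → Y]
Y/Y/Y => (S)/Y/Y   [Y → ( S )]
(S)/Y/Y => (Y)/Y/Y   [S → Y]
(Y)/Y/Y => (i)/Y/Y   [Y → i]
(i)/Y/Y => (i)/i/Y   [Y → i]
(i)/i/Y => (i)/i/i   [Y → i]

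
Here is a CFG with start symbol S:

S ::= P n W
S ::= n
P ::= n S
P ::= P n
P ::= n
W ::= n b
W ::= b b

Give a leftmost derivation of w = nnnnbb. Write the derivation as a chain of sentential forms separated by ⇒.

S ⇒ PnW ⇒ PnnW ⇒ nSnnW ⇒ nnnnW ⇒ nnnnbb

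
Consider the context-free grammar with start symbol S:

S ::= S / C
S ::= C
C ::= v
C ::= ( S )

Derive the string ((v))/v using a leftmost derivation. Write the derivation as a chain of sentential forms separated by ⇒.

S ⇒ S/C   [S ::= S / C]
S/C ⇒ C/C   [S ::= C]
C/C ⇒ (S)/C   [C ::= ( S )]
(S)/C ⇒ (C)/C   [S ::= C]
(C)/C ⇒ ((S))/C   [C ::= ( S )]
((S))/C ⇒ ((C))/C   [S ::= C]
((C))/C ⇒ ((v))/C   [C ::= v]
((v))/C ⇒ ((v))/v   [C ::= v]

S ⇒ S/C ⇒ C/C ⇒ (S)/C ⇒ (C)/C ⇒ ((S))/C ⇒ ((C))/C ⇒ ((v))/C ⇒ ((v))/v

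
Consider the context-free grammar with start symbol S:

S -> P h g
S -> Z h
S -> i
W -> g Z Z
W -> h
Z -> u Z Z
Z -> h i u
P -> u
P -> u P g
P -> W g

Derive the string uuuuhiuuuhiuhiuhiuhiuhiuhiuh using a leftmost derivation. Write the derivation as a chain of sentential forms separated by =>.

S=>Zh=>uZZh=>uuZZZh=>uuuZZZZh=>uuuuZZZZZh=>uuuuhiuZZZZh=>uuuuhiuuZZZZZh=>uuuuhiuuuZZZZZZh=>uuuuhiuuuhiuZZZZZh=>uuuuhiuuuhiuhiuZZZZh=>uuuuhiuuuhiuhiuhiuZZZh=>uuuuhiuuuhiuhiuhiuhiuZZh=>uuuuhiuuuhiuhiuhiuhiuhiuZh=>uuuuhiuuuhiuhiuhiuhiuhiuhiuh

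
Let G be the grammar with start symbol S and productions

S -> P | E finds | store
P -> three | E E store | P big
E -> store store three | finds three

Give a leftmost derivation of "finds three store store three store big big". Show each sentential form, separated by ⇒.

S ⇒ P ⇒ P big ⇒ P big big ⇒ E E store big big ⇒ finds three E store big big ⇒ finds three store store three store big big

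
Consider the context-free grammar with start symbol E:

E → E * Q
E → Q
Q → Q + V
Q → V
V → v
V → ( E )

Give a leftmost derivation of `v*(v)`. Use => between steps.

E => E*Q => Q*Q => V*Q => v*Q => v*V => v*(E) => v*(Q) => v*(V) => v*(v)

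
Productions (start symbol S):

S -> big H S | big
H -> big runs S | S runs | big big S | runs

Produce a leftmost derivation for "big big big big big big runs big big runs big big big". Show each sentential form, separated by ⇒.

S ⇒ big H S   [S -> big H S]
big H S ⇒ big big big S S   [H -> big big S]
big big big S S ⇒ big big big big S   [S -> big]
big big big big S ⇒ big big big big big H S   [S -> big H S]
big big big big big H S ⇒ big big big big big big runs S S   [H -> big runs S]
big big big big big big runs S S ⇒ big big big big big big runs big H S S   [S -> big H S]
big big big big big big runs big H S S ⇒ big big big big big big runs big big runs S S S   [H -> big runs S]
big big big big big big runs big big runs S S S ⇒ big big big big big big runs big big runs big S S   [S -> big]
big big big big big big runs big big runs big S S ⇒ big big big big big big runs big big runs big big S   [S -> big]
big big big big big big runs big big runs big big S ⇒ big big big big big big runs big big runs big big big   [S -> big]

S ⇒ big H S ⇒ big big big S S ⇒ big big big big S ⇒ big big big big big H S ⇒ big big big big big big runs S S ⇒ big big big big big big runs big H S S ⇒ big big big big big big runs big big runs S S S ⇒ big big big big big big runs big big runs big S S ⇒ big big big big big big runs big big runs big big S ⇒ big big big big big big runs big big runs big big big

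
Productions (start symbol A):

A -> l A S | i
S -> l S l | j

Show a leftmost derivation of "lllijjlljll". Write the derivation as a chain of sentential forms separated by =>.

A => lAS => llASS => lllASSS => llliSSS => lllijSS => lllijjS => lllijjlSl => lllijjllSll => lllijjlljll

A => lAS   [A -> l A S]
lAS => llASS   [A -> l A S]
llASS => lllASSS   [A -> l A S]
lllASSS => llliSSS   [A -> i]
llliSSS => lllijSS   [S -> j]
lllijSS => lllijjS   [S -> j]
lllijjS => lllijjlSl   [S -> l S l]
lllijjlSl => lllijjllSll   [S -> l S l]
lllijjllSll => lllijjlljll   [S -> j]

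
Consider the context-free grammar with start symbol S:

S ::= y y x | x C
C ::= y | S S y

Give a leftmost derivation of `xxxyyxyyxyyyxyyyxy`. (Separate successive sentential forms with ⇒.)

S ⇒ xC   [S ::= x C]
xC ⇒ xSSy   [C ::= S S y]
xSSy ⇒ xxCSy   [S ::= x C]
xxCSy ⇒ xxSSySy   [C ::= S S y]
xxSSySy ⇒ xxxCSySy   [S ::= x C]
xxxCSySy ⇒ xxxSSySySy   [C ::= S S y]
xxxSSySySy ⇒ xxxyyxSySySy   [S ::= y y x]
xxxyyxSySySy ⇒ xxxyyxyyxySySy   [S ::= y y x]
xxxyyxyyxySySy ⇒ xxxyyxyyxyyyxySy   [S ::= y y x]
xxxyyxyyxyyyxySy ⇒ xxxyyxyyxyyyxyyyxy   [S ::= y y x]

S ⇒ xC ⇒ xSSy ⇒ xxCSy ⇒ xxSSySy ⇒ xxxCSySy ⇒ xxxSSySySy ⇒ xxxyyxSySySy ⇒ xxxyyxyyxySySy ⇒ xxxyyxyyxyyyxySy ⇒ xxxyyxyyxyyyxyyyxy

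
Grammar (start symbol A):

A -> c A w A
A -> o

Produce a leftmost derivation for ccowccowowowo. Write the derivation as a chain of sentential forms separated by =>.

A => cAwA => ccAwAwA => ccowAwA => ccowcAwAwA => ccowccAwAwAwA => ccowccowAwAwA => ccowccowowAwA => ccowccowowowA => ccowccowowowo

A => cAwA   [A -> c A w A]
cAwA => ccAwAwA   [A -> c A w A]
ccAwAwA => ccowAwA   [A -> o]
ccowAwA => ccowcAwAwA   [A -> c A w A]
ccowcAwAwA => ccowccAwAwAwA   [A -> c A w A]
ccowccAwAwAwA => ccowccowAwAwA   [A -> o]
ccowccowAwAwA => ccowccowowAwA   [A -> o]
ccowccowowAwA => ccowccowowowA   [A -> o]
ccowccowowowA => ccowccowowowo   [A -> o]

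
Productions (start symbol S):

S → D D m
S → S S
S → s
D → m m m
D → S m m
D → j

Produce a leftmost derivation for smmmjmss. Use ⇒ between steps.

S ⇒ SS ⇒ SSS ⇒ sSS ⇒ sDDmS ⇒ smmmDmS ⇒ smmmjmS ⇒ smmmjmSS ⇒ smmmjmsS ⇒ smmmjmss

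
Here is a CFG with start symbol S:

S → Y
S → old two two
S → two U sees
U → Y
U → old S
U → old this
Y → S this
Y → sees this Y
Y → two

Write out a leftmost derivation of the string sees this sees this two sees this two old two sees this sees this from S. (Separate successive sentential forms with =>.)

S => Y => sees this Y => sees this sees this Y => sees this sees this S this => sees this sees this two U sees this => sees this sees this two Y sees this => sees this sees this two sees this Y sees this => sees this sees this two sees this S this sees this => sees this sees this two sees this two U sees this sees this => sees this sees this two sees this two old S sees this sees this => sees this sees this two sees this two old Y sees this sees this => sees this sees this two sees this two old two sees this sees this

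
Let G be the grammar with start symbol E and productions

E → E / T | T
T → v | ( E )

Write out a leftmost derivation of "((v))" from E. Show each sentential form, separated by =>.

E => T   [E → T]
T => (E)   [T → ( E )]
(E) => (T)   [E → T]
(T) => ((E))   [T → ( E )]
((E)) => ((T))   [E → T]
((T)) => ((v))   [T → v]

E => T => (E) => (T) => ((E)) => ((T)) => ((v))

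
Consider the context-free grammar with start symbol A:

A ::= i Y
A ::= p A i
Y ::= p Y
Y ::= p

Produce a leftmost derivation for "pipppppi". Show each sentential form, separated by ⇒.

A ⇒ pAi ⇒ piYi ⇒ pipYi ⇒ pippYi ⇒ pipppYi ⇒ pippppYi ⇒ pipppppi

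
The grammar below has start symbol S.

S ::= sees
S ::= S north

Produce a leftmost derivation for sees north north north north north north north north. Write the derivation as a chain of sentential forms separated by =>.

S => S north => S north north => S north north north => S north north north north => S north north north north north => S north north north north north north => S north north north north north north north => S north north north north north north north north => sees north north north north north north north north

S => S north   [S ::= S north]
S north => S north north   [S ::= S north]
S north north => S north north north   [S ::= S north]
S north north north => S north north north north   [S ::= S north]
S north north north north => S north north north north north   [S ::= S north]
S north north north north north => S north north north north north north   [S ::= S north]
S north north north north north north => S north north north north north north north   [S ::= S north]
S north north north north north north north => S north north north north north north north north   [S ::= S north]
S north north north north north north north north => sees north north north north north north north north   [S ::= sees]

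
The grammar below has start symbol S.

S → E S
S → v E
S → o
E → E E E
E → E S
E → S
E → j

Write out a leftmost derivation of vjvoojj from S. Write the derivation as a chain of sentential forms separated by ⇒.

S ⇒ vE ⇒ vEEE ⇒ vESEE ⇒ vjSEE ⇒ vjvEEE ⇒ vjvSEE ⇒ vjvESEE ⇒ vjvSSEE ⇒ vjvoSEE ⇒ vjvooEE ⇒ vjvoojE ⇒ vjvoojj

S ⇒ vE   [S → v E]
vE ⇒ vEEE   [E → E E E]
vEEE ⇒ vESEE   [E → E S]
vESEE ⇒ vjSEE   [E → j]
vjSEE ⇒ vjvEEE   [S → v E]
vjvEEE ⇒ vjvSEE   [E → S]
vjvSEE ⇒ vjvESEE   [S → E S]
vjvESEE ⇒ vjvSSEE   [E → S]
vjvSSEE ⇒ vjvoSEE   [S → o]
vjvoSEE ⇒ vjvooEE   [S → o]
vjvooEE ⇒ vjvoojE   [E → j]
vjvoojE ⇒ vjvoojj   [E → j]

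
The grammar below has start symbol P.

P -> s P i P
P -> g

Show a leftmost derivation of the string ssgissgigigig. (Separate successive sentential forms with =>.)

P => sPiP   [P -> s P i P]
sPiP => ssPiPiP   [P -> s P i P]
ssPiPiP => ssgiPiP   [P -> g]
ssgiPiP => ssgisPiPiP   [P -> s P i P]
ssgisPiPiP => ssgissPiPiPiP   [P -> s P i P]
ssgissPiPiPiP => ssgissgiPiPiP   [P -> g]
ssgissgiPiPiP => ssgissgigiPiP   [P -> g]
ssgissgigiPiP => ssgissgigigiP   [P -> g]
ssgissgigigiP => ssgissgigigig   [P -> g]

P => sPiP => ssPiPiP => ssgiPiP => ssgisPiPiP => ssgissPiPiPiP => ssgissgiPiPiP => ssgissgigiPiP => ssgissgigigiP => ssgissgigigig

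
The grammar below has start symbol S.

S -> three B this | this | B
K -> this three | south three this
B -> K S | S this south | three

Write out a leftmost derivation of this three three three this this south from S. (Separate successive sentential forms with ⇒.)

S ⇒ B ⇒ S this south ⇒ B this south ⇒ K S this south ⇒ this three S this south ⇒ this three three B this this south ⇒ this three three three this this south

S ⇒ B   [S -> B]
B ⇒ S this south   [B -> S this south]
S this south ⇒ B this south   [S -> B]
B this south ⇒ K S this south   [B -> K S]
K S this south ⇒ this three S this south   [K -> this three]
this three S this south ⇒ this three three B this this south   [S -> three B this]
this three three B this this south ⇒ this three three three this this south   [B -> three]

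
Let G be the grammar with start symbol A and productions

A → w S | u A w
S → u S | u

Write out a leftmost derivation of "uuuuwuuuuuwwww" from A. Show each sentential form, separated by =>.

A => uAw   [A → u A w]
uAw => uuAww   [A → u A w]
uuAww => uuuAwww   [A → u A w]
uuuAwww => uuuuAwwww   [A → u A w]
uuuuAwwww => uuuuwSwwww   [A → w S]
uuuuwSwwww => uuuuwuSwwww   [S → u S]
uuuuwuSwwww => uuuuwuuSwwww   [S → u S]
uuuuwuuSwwww => uuuuwuuuSwwww   [S → u S]
uuuuwuuuSwwww => uuuuwuuuuSwwww   [S → u S]
uuuuwuuuuSwwww => uuuuwuuuuuwwww   [S → u]

A => uAw => uuAww => uuuAwww => uuuuAwwww => uuuuwSwwww => uuuuwuSwwww => uuuuwuuSwwww => uuuuwuuuSwwww => uuuuwuuuuSwwww => uuuuwuuuuuwwww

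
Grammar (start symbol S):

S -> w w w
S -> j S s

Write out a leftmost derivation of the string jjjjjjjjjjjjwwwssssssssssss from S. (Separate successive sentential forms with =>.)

S => jSs => jjSss => jjjSsss => jjjjSssss => jjjjjSsssss => jjjjjjSssssss => jjjjjjjSsssssss => jjjjjjjjSssssssss => jjjjjjjjjSsssssssss => jjjjjjjjjjSssssssssss => jjjjjjjjjjjSsssssssssss => jjjjjjjjjjjjSssssssssssss => jjjjjjjjjjjjwwwssssssssssss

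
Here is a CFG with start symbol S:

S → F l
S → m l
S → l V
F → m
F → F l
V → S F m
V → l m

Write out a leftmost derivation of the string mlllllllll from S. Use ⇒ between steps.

S ⇒ Fl ⇒ Fll ⇒ Flll ⇒ Fllll ⇒ Flllll ⇒ Fllllll ⇒ Flllllll ⇒ Fllllllll ⇒ Flllllllll ⇒ mlllllllll

S ⇒ Fl   [S → F l]
Fl ⇒ Fll   [F → F l]
Fll ⇒ Flll   [F → F l]
Flll ⇒ Fllll   [F → F l]
Fllll ⇒ Flllll   [F → F l]
Flllll ⇒ Fllllll   [F → F l]
Fllllll ⇒ Flllllll   [F → F l]
Flllllll ⇒ Fllllllll   [F → F l]
Fllllllll ⇒ Flllllllll   [F → F l]
Flllllllll ⇒ mlllllllll   [F → m]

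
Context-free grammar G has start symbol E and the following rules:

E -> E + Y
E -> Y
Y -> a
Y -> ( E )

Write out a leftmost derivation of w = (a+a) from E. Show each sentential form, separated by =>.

E => Y => (E) => (E+Y) => (Y+Y) => (a+Y) => (a+a)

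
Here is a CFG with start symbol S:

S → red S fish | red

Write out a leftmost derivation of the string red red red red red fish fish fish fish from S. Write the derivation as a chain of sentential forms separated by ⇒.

S ⇒ red S fish ⇒ red red S fish fish ⇒ red red red S fish fish fish ⇒ red red red red S fish fish fish fish ⇒ red red red red red fish fish fish fish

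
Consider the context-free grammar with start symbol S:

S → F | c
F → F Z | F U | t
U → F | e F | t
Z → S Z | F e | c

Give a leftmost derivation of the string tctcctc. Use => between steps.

S => F => FZ => FUZ => FZUZ => FZZUZ => FUZZUZ => FZUZZUZ => tZUZZUZ => tcUZZUZ => tctZZUZ => tctcZUZ => tctccUZ => tctcctZ => tctcctc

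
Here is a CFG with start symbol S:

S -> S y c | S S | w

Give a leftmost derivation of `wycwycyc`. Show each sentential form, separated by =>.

S => Syc => SSyc => SycSyc => wycSyc => wycSycyc => wycwycyc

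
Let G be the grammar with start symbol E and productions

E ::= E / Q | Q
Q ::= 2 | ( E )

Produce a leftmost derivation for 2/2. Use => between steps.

E => E/Q => Q/Q => 2/Q => 2/2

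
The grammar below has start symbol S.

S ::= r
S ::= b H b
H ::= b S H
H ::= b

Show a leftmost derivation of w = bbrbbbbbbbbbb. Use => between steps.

S => bHb => bbSHb => bbrHb => bbrbSHb => bbrbbHbHb => bbrbbbbHb => bbrbbbbbSHb => bbrbbbbbbHbHb => bbrbbbbbbbbHb => bbrbbbbbbbbbb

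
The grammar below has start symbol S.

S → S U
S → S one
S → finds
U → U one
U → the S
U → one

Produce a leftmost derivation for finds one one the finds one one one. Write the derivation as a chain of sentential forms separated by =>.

S => S one => S U one => S U U one => S U U U one => S U U U U one => S one U U U U one => finds one U U U U one => finds one one U U U one => finds one one the S U U one => finds one one the finds U U one => finds one one the finds one U one => finds one one the finds one one one

S => S one   [S → S one]
S one => S U one   [S → S U]
S U one => S U U one   [S → S U]
S U U one => S U U U one   [S → S U]
S U U U one => S U U U U one   [S → S U]
S U U U U one => S one U U U U one   [S → S one]
S one U U U U one => finds one U U U U one   [S → finds]
finds one U U U U one => finds one one U U U one   [U → one]
finds one one U U U one => finds one one the S U U one   [U → the S]
finds one one the S U U one => finds one one the finds U U one   [S → finds]
finds one one the finds U U one => finds one one the finds one U one   [U → one]
finds one one the finds one U one => finds one one the finds one one one   [U → one]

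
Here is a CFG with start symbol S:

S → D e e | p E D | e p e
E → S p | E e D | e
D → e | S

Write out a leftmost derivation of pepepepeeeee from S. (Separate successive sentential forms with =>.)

S => Dee => See => Deeee => Seeee => pEDeeee => pSpDeeee => pepepDeeee => pepepSeeee => pepepepeeeee

S => Dee   [S → D e e]
Dee => See   [D → S]
See => Deeee   [S → D e e]
Deeee => Seeee   [D → S]
Seeee => pEDeeee   [S → p E D]
pEDeeee => pSpDeeee   [E → S p]
pSpDeeee => pepepDeeee   [S → e p e]
pepepDeeee => pepepSeeee   [D → S]
pepepSeeee => pepepepeeeee   [S → e p e]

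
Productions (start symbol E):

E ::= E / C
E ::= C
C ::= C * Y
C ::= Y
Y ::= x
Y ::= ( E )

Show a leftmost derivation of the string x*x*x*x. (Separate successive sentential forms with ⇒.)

E ⇒ C   [E ::= C]
C ⇒ C*Y   [C ::= C * Y]
C*Y ⇒ C*Y*Y   [C ::= C * Y]
C*Y*Y ⇒ C*Y*Y*Y   [C ::= C * Y]
C*Y*Y*Y ⇒ Y*Y*Y*Y   [C ::= Y]
Y*Y*Y*Y ⇒ x*Y*Y*Y   [Y ::= x]
x*Y*Y*Y ⇒ x*x*Y*Y   [Y ::= x]
x*x*Y*Y ⇒ x*x*x*Y   [Y ::= x]
x*x*x*Y ⇒ x*x*x*x   [Y ::= x]

E⇒C⇒C*Y⇒C*Y*Y⇒C*Y*Y*Y⇒Y*Y*Y*Y⇒x*Y*Y*Y⇒x*x*Y*Y⇒x*x*x*Y⇒x*x*x*x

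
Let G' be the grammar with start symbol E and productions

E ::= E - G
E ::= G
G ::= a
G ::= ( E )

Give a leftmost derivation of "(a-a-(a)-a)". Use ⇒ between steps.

E ⇒ G   [E ::= G]
G ⇒ (E)   [G ::= ( E )]
(E) ⇒ (E-G)   [E ::= E - G]
(E-G) ⇒ (E-G-G)   [E ::= E - G]
(E-G-G) ⇒ (E-G-G-G)   [E ::= E - G]
(E-G-G-G) ⇒ (G-G-G-G)   [E ::= G]
(G-G-G-G) ⇒ (a-G-G-G)   [G ::= a]
(a-G-G-G) ⇒ (a-a-G-G)   [G ::= a]
(a-a-G-G) ⇒ (a-a-(E)-G)   [G ::= ( E )]
(a-a-(E)-G) ⇒ (a-a-(G)-G)   [E ::= G]
(a-a-(G)-G) ⇒ (a-a-(a)-G)   [G ::= a]
(a-a-(a)-G) ⇒ (a-a-(a)-a)   [G ::= a]

E⇒G⇒(E)⇒(E-G)⇒(E-G-G)⇒(E-G-G-G)⇒(G-G-G-G)⇒(a-G-G-G)⇒(a-a-G-G)⇒(a-a-(E)-G)⇒(a-a-(G)-G)⇒(a-a-(a)-G)⇒(a-a-(a)-a)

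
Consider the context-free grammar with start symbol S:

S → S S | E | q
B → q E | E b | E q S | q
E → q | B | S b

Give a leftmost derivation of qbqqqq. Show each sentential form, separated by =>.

S => SS   [S → S S]
SS => ES   [S → E]
ES => SbS   [E → S b]
SbS => EbS   [S → E]
EbS => qbS   [E → q]
qbS => qbSS   [S → S S]
qbSS => qbSSS   [S → S S]
qbSSS => qbSSSS   [S → S S]
qbSSSS => qbqSSS   [S → q]
qbqSSS => qbqqSS   [S → q]
qbqqSS => qbqqqS   [S → q]
qbqqqS => qbqqqq   [S → q]

S => SS => ES => SbS => EbS => qbS => qbSS => qbSSS => qbSSSS => qbqSSS => qbqqSS => qbqqqS => qbqqqq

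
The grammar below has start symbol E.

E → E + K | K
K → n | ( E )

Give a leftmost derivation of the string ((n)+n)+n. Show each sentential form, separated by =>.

E => E+K   [E → E + K]
E+K => K+K   [E → K]
K+K => (E)+K   [K → ( E )]
(E)+K => (E+K)+K   [E → E + K]
(E+K)+K => (K+K)+K   [E → K]
(K+K)+K => ((E)+K)+K   [K → ( E )]
((E)+K)+K => ((K)+K)+K   [E → K]
((K)+K)+K => ((n)+K)+K   [K → n]
((n)+K)+K => ((n)+n)+K   [K → n]
((n)+n)+K => ((n)+n)+n   [K → n]

E => E+K => K+K => (E)+K => (E+K)+K => (K+K)+K => ((E)+K)+K => ((K)+K)+K => ((n)+K)+K => ((n)+n)+K => ((n)+n)+n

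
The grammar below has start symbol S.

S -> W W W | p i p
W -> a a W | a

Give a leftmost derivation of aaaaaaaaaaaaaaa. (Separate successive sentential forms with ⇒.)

S ⇒ WWW ⇒ aaWWW ⇒ aaaaWWW ⇒ aaaaaaWWW ⇒ aaaaaaaaWWW ⇒ aaaaaaaaaaWWW ⇒ aaaaaaaaaaaaWWW ⇒ aaaaaaaaaaaaaWW ⇒ aaaaaaaaaaaaaaW ⇒ aaaaaaaaaaaaaaa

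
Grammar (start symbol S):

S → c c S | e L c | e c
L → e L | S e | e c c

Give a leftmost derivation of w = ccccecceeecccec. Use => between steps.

S => ccS => ccccS => cccceLc => cccceSec => cccceccSec => ccccecceLcec => ccccecceeLcec => ccccecceeecccec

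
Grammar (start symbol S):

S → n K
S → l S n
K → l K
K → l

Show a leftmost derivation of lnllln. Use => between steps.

S => lSn => lnKn => lnlKn => lnllKn => lnllln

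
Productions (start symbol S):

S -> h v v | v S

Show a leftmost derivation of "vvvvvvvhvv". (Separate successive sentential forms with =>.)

S => vS => vvS => vvvS => vvvvS => vvvvvS => vvvvvvS => vvvvvvvS => vvvvvvvhvv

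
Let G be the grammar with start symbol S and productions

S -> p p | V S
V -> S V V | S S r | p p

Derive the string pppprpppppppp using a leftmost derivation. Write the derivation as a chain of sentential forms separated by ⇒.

S ⇒ VS ⇒ SVVS ⇒ VSVVS ⇒ SSrSVVS ⇒ ppSrSVVS ⇒ pppprSVVS ⇒ pppprppVVS ⇒ pppprppppVS ⇒ pppprppppppS ⇒ pppprpppppppp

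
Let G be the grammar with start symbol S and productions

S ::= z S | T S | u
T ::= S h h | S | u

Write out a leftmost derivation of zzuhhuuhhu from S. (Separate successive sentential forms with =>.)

S=>TS=>ShhS=>TShhS=>SShhS=>zSShhS=>zzSShhS=>zzTSShhS=>zzShhSShhS=>zzuhhSShhS=>zzuhhuShhS=>zzuhhuuhhS=>zzuhhuuhhu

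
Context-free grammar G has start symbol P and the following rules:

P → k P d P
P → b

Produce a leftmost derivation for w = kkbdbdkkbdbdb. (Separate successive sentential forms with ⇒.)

P ⇒ kPdP   [P → k P d P]
kPdP ⇒ kkPdPdP   [P → k P d P]
kkPdPdP ⇒ kkbdPdP   [P → b]
kkbdPdP ⇒ kkbdbdP   [P → b]
kkbdbdP ⇒ kkbdbdkPdP   [P → k P d P]
kkbdbdkPdP ⇒ kkbdbdkkPdPdP   [P → k P d P]
kkbdbdkkPdPdP ⇒ kkbdbdkkbdPdP   [P → b]
kkbdbdkkbdPdP ⇒ kkbdbdkkbdbdP   [P → b]
kkbdbdkkbdbdP ⇒ kkbdbdkkbdbdb   [P → b]

P⇒kPdP⇒kkPdPdP⇒kkbdPdP⇒kkbdbdP⇒kkbdbdkPdP⇒kkbdbdkkPdPdP⇒kkbdbdkkbdPdP⇒kkbdbdkkbdbdP⇒kkbdbdkkbdbdb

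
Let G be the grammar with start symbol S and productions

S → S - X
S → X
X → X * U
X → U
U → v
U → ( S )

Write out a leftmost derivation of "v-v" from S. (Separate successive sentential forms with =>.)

S => S-X => X-X => U-X => v-X => v-U => v-v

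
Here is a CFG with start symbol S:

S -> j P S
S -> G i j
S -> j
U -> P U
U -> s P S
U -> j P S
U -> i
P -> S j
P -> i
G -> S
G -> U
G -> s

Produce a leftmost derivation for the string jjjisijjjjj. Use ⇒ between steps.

S⇒jPS⇒jSjS⇒jjPSjS⇒jjSjSjS⇒jjjPSjSjS⇒jjjiSjSjS⇒jjjiGijjSjS⇒jjjisijjSjS⇒jjjisijjjjS⇒jjjisijjjjj

S ⇒ jPS   [S -> j P S]
jPS ⇒ jSjS   [P -> S j]
jSjS ⇒ jjPSjS   [S -> j P S]
jjPSjS ⇒ jjSjSjS   [P -> S j]
jjSjSjS ⇒ jjjPSjSjS   [S -> j P S]
jjjPSjSjS ⇒ jjjiSjSjS   [P -> i]
jjjiSjSjS ⇒ jjjiGijjSjS   [S -> G i j]
jjjiGijjSjS ⇒ jjjisijjSjS   [G -> s]
jjjisijjSjS ⇒ jjjisijjjjS   [S -> j]
jjjisijjjjS ⇒ jjjisijjjjj   [S -> j]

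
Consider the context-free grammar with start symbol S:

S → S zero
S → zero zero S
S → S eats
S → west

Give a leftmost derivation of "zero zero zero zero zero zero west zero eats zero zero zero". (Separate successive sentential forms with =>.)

S => S zero   [S → S zero]
S zero => zero zero S zero   [S → zero zero S]
zero zero S zero => zero zero S zero zero   [S → S zero]
zero zero S zero zero => zero zero S zero zero zero   [S → S zero]
zero zero S zero zero zero => zero zero zero zero S zero zero zero   [S → zero zero S]
zero zero zero zero S zero zero zero => zero zero zero zero zero zero S zero zero zero   [S → zero zero S]
zero zero zero zero zero zero S zero zero zero => zero zero zero zero zero zero S eats zero zero zero   [S → S eats]
zero zero zero zero zero zero S eats zero zero zero => zero zero zero zero zero zero S zero eats zero zero zero   [S → S zero]
zero zero zero zero zero zero S zero eats zero zero zero => zero zero zero zero zero zero west zero eats zero zero zero   [S → west]

S => S zero => zero zero S zero => zero zero S zero zero => zero zero S zero zero zero => zero zero zero zero S zero zero zero => zero zero zero zero zero zero S zero zero zero => zero zero zero zero zero zero S eats zero zero zero => zero zero zero zero zero zero S zero eats zero zero zero => zero zero zero zero zero zero west zero eats zero zero zero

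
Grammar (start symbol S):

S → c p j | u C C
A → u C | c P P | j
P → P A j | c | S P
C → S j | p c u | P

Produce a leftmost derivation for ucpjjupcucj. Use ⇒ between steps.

S⇒uCC⇒uSjC⇒ucpjjC⇒ucpjjSj⇒ucpjjuCCj⇒ucpjjupcuCj⇒ucpjjupcuPj⇒ucpjjupcucj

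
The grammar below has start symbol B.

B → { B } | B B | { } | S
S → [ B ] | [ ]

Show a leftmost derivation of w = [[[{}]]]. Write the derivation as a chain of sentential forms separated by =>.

B => S => [B] => [S] => [[B]] => [[S]] => [[[B]]] => [[[{}]]]

B => S   [B → S]
S => [B]   [S → [ B ]]
[B] => [S]   [B → S]
[S] => [[B]]   [S → [ B ]]
[[B]] => [[S]]   [B → S]
[[S]] => [[[B]]]   [S → [ B ]]
[[[B]]] => [[[{}]]]   [B → { }]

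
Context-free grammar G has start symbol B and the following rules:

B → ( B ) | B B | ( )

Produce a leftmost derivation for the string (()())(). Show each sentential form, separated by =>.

B => BB => (B)B => (BB)B => (()B)B => (()())B => (()())()

B => BB   [B → B B]
BB => (B)B   [B → ( B )]
(B)B => (BB)B   [B → B B]
(BB)B => (()B)B   [B → ( )]
(()B)B => (()())B   [B → ( )]
(()())B => (()())()   [B → ( )]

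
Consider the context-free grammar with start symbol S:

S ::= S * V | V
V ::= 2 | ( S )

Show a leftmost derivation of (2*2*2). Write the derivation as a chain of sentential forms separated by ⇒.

S ⇒ V ⇒ (S) ⇒ (S*V) ⇒ (S*V*V) ⇒ (V*V*V) ⇒ (2*V*V) ⇒ (2*2*V) ⇒ (2*2*2)

S ⇒ V   [S ::= V]
V ⇒ (S)   [V ::= ( S )]
(S) ⇒ (S*V)   [S ::= S * V]
(S*V) ⇒ (S*V*V)   [S ::= S * V]
(S*V*V) ⇒ (V*V*V)   [S ::= V]
(V*V*V) ⇒ (2*V*V)   [V ::= 2]
(2*V*V) ⇒ (2*2*V)   [V ::= 2]
(2*2*V) ⇒ (2*2*2)   [V ::= 2]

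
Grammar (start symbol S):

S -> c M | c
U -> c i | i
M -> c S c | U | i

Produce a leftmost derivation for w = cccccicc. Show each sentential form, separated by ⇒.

S ⇒ cM   [S -> c M]
cM ⇒ ccSc   [M -> c S c]
ccSc ⇒ cccMc   [S -> c M]
cccMc ⇒ ccccScc   [M -> c S c]
ccccScc ⇒ cccccMcc   [S -> c M]
cccccMcc ⇒ cccccUcc   [M -> U]
cccccUcc ⇒ cccccicc   [U -> i]

S ⇒ cM ⇒ ccSc ⇒ cccMc ⇒ ccccScc ⇒ cccccMcc ⇒ cccccUcc ⇒ cccccicc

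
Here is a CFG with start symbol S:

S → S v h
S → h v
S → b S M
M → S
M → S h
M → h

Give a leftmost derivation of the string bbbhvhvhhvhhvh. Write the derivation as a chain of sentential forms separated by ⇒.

S⇒Svh⇒bSMvh⇒bSvhMvh⇒bbSMvhMvh⇒bbbSMMvhMvh⇒bbbhvMMvhMvh⇒bbbhvShMvhMvh⇒bbbhvhvhMvhMvh⇒bbbhvhvhhvhMvh⇒bbbhvhvhhvhhvh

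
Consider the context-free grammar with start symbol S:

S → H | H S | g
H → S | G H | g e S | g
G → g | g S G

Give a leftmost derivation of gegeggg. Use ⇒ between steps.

S ⇒ HS   [S → H S]
HS ⇒ SS   [H → S]
SS ⇒ HSS   [S → H S]
HSS ⇒ geSSS   [H → g e S]
geSSS ⇒ geHSS   [S → H]
geHSS ⇒ gegeSSS   [H → g e S]
gegeSSS ⇒ gegegSS   [S → g]
gegegSS ⇒ gegeggS   [S → g]
gegeggS ⇒ gegeggg   [S → g]

S ⇒ HS ⇒ SS ⇒ HSS ⇒ geSSS ⇒ geHSS ⇒ gegeSSS ⇒ gegegSS ⇒ gegeggS ⇒ gegeggg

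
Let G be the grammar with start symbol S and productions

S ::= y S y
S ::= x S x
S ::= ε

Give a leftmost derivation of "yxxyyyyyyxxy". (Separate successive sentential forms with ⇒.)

S ⇒ ySy ⇒ yxSxy ⇒ yxxSxxy ⇒ yxxySyxxy ⇒ yxxyySyyxxy ⇒ yxxyyySyyyxxy ⇒ yxxyyyyyyxxy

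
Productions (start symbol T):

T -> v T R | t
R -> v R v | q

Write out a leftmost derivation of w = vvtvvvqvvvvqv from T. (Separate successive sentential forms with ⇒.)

T⇒vTR⇒vvTRR⇒vvtRR⇒vvtvRvR⇒vvtvvRvvR⇒vvtvvvRvvvR⇒vvtvvvqvvvR⇒vvtvvvqvvvvRv⇒vvtvvvqvvvvqv

T ⇒ vTR   [T -> v T R]
vTR ⇒ vvTRR   [T -> v T R]
vvTRR ⇒ vvtRR   [T -> t]
vvtRR ⇒ vvtvRvR   [R -> v R v]
vvtvRvR ⇒ vvtvvRvvR   [R -> v R v]
vvtvvRvvR ⇒ vvtvvvRvvvR   [R -> v R v]
vvtvvvRvvvR ⇒ vvtvvvqvvvR   [R -> q]
vvtvvvqvvvR ⇒ vvtvvvqvvvvRv   [R -> v R v]
vvtvvvqvvvvRv ⇒ vvtvvvqvvvvqv   [R -> q]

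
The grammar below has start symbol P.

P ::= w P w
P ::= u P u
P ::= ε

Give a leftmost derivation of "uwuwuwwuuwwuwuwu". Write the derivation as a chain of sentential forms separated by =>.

P=>uPu=>uwPwu=>uwuPuwu=>uwuwPwuwu=>uwuwuPuwuwu=>uwuwuwPwuwuwu=>uwuwuwwPwwuwuwu=>uwuwuwwuPuwwuwuwu=>uwuwuwwuuwwuwuwu

P => uPu   [P ::= u P u]
uPu => uwPwu   [P ::= w P w]
uwPwu => uwuPuwu   [P ::= u P u]
uwuPuwu => uwuwPwuwu   [P ::= w P w]
uwuwPwuwu => uwuwuPuwuwu   [P ::= u P u]
uwuwuPuwuwu => uwuwuwPwuwuwu   [P ::= w P w]
uwuwuwPwuwuwu => uwuwuwwPwwuwuwu   [P ::= w P w]
uwuwuwwPwwuwuwu => uwuwuwwuPuwwuwuwu   [P ::= u P u]
uwuwuwwuPuwwuwuwu => uwuwuwwuuwwuwuwu   [P ::= ε]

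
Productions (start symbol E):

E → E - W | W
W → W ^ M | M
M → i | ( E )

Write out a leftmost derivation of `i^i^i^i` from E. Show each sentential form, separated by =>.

E => W   [E → W]
W => W^M   [W → W ^ M]
W^M => W^M^M   [W → W ^ M]
W^M^M => W^M^M^M   [W → W ^ M]
W^M^M^M => M^M^M^M   [W → M]
M^M^M^M => i^M^M^M   [M → i]
i^M^M^M => i^i^M^M   [M → i]
i^i^M^M => i^i^i^M   [M → i]
i^i^i^M => i^i^i^i   [M → i]

E => W => W^M => W^M^M => W^M^M^M => M^M^M^M => i^M^M^M => i^i^M^M => i^i^i^M => i^i^i^i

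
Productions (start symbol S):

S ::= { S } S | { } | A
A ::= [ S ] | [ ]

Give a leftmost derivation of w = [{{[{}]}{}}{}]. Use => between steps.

S => A   [S ::= A]
A => [S]   [A ::= [ S ]]
[S] => [{S}S]   [S ::= { S } S]
[{S}S] => [{{S}S}S]   [S ::= { S } S]
[{{S}S}S] => [{{A}S}S]   [S ::= A]
[{{A}S}S] => [{{[S]}S}S]   [A ::= [ S ]]
[{{[S]}S}S] => [{{[{}]}S}S]   [S ::= { }]
[{{[{}]}S}S] => [{{[{}]}{}}S]   [S ::= { }]
[{{[{}]}{}}S] => [{{[{}]}{}}{}]   [S ::= { }]

S => A => [S] => [{S}S] => [{{S}S}S] => [{{A}S}S] => [{{[S]}S}S] => [{{[{}]}S}S] => [{{[{}]}{}}S] => [{{[{}]}{}}{}]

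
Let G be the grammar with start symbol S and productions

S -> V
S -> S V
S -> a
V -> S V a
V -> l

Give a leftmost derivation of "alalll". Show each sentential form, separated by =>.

S=>SV=>SVV=>SVVV=>VVVV=>SVaVVV=>aVaVVV=>alaVVV=>alalVV=>alallV=>alalll

S => SV   [S -> S V]
SV => SVV   [S -> S V]
SVV => SVVV   [S -> S V]
SVVV => VVVV   [S -> V]
VVVV => SVaVVV   [V -> S V a]
SVaVVV => aVaVVV   [S -> a]
aVaVVV => alaVVV   [V -> l]
alaVVV => alalVV   [V -> l]
alalVV => alallV   [V -> l]
alallV => alalll   [V -> l]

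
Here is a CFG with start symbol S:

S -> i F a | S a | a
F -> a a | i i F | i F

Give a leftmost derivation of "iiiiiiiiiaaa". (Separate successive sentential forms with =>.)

S => iFa   [S -> i F a]
iFa => iiFa   [F -> i F]
iiFa => iiiFa   [F -> i F]
iiiFa => iiiiFa   [F -> i F]
iiiiFa => iiiiiiFa   [F -> i i F]
iiiiiiFa => iiiiiiiFa   [F -> i F]
iiiiiiiFa => iiiiiiiiiFa   [F -> i i F]
iiiiiiiiiFa => iiiiiiiiiaaa   [F -> a a]

S=>iFa=>iiFa=>iiiFa=>iiiiFa=>iiiiiiFa=>iiiiiiiFa=>iiiiiiiiiFa=>iiiiiiiiiaaa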